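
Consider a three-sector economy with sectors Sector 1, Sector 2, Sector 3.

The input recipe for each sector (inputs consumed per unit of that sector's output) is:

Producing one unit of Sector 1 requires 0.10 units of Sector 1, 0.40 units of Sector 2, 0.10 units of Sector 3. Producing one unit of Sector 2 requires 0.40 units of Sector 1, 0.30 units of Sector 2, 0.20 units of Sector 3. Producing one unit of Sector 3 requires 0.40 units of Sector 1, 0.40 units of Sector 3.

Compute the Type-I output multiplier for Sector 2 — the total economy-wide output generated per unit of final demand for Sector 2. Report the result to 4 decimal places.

I − A =
  [   0.90    -0.40    -0.40]
  [  -0.40     0.70     0.00]
  [  -0.10    -0.20     0.60]
Cofactors of I−A, C_ij = (−1)^(i+j)·(minor ij) (rows/columns in the sector order above):
  C_11 = (0.70)(0.60) − (0.00)(-0.20) = 0.4200
  C_12 = −[(-0.40)(0.60) − (0.00)(-0.10)] = 0.2400
  C_13 = (-0.40)(-0.20) − (0.70)(-0.10) = 0.1500
  C_21 = −[(-0.40)(0.60) − (-0.40)(-0.20)] = 0.3200
  C_22 = (0.90)(0.60) − (-0.40)(-0.10) = 0.5000
  C_23 = −[(0.90)(-0.20) − (-0.40)(-0.10)] = 0.2200
  C_31 = (-0.40)(0.00) − (-0.40)(0.70) = 0.2800
  C_32 = −[(0.90)(0.00) − (-0.40)(-0.40)] = 0.1600
  C_33 = (0.90)(0.70) − (-0.40)(-0.40) = 0.4700
det(I−A) = Σ_j (I−A)_1j·C_1j = (0.90)(0.4200) + (-0.40)(0.2400) + (-0.40)(0.1500) = 0.2220
adj(I−A) = Cᵀ =
  [ 0.4200   0.3200   0.2800]
  [ 0.2400   0.5000   0.1600]
  [ 0.1500   0.2200   0.4700]
(I − A)⁻¹ = adj(I−A) / det(I−A) ≈
  [   1.89189     1.44144     1.26126]
  [   1.08108     2.25225     0.72072]
  [   0.67568     0.99099     2.11712]
The output multiplier for sector j is the column-j sum of the Leontief inverse (I − A)⁻¹ = adj(I−A) / det(I−A).
Column 2 of adj(I−A): (0.3200, 0.5000, 0.2200); det(I−A) = 0.2220.
m_2 = (0.3200 + 0.5000 + 0.2200) / 0.2220 = 1.04 / 0.2220 ≈ 4.6847.

m_2 = 4.6847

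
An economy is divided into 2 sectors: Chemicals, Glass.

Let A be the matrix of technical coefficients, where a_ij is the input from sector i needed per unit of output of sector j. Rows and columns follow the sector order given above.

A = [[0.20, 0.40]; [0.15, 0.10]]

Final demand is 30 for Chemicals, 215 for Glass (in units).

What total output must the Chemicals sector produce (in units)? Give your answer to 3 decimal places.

x_C = 171.212

I − A =
  [   0.80    -0.40]
  [  -0.15     0.90]
det(I−A) = (0.80)(0.90) − (-0.40)(-0.15) = 0.6600
adj(I−A) = [[0.90, 0.40], [0.15, 0.80]]
(I − A)⁻¹ = adj(I−A) / det(I−A) ≈
  [   1.3636     0.6061]
  [   0.2273     1.2121]
x = (I − A)⁻¹ d = adj(I−A)·d / det(I−A), with det(I−A) = 0.6600:
  x_C = (0.90·30 + 0.40·215) / 0.6600 = 113.00 / 0.6600 ≈ 171.212
  x_G = (0.15·30 + 0.80·215) / 0.6600 = 176.50 / 0.6600 ≈ 267.424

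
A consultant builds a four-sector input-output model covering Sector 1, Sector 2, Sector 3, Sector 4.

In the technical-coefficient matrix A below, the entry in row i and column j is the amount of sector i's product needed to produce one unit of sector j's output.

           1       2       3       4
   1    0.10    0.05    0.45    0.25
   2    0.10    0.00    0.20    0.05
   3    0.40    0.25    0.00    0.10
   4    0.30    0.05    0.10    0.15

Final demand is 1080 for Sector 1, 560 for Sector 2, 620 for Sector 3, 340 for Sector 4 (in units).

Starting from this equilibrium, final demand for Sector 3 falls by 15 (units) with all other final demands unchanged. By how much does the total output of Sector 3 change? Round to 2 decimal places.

Δx_3 = -23.07

I − A =
  [   0.90    -0.05    -0.45    -0.25]
  [  -0.10     1.00    -0.20    -0.05]
  [  -0.40    -0.25     1.00    -0.10]
  [  -0.30    -0.05    -0.10     0.85]
Compute the cofactors C_ij = (−1)^(i+j)·(3×3 minor ij) of I−A; the adjugate is their transpose:
adj(I−A) = Cᵀ =
  [ 0.792750   0.158625   0.417625   0.291625]
  [ 0.175000   0.504500   0.190000   0.103500]
  [ 0.394500   0.200500   0.681500   0.208000]
  [ 0.336500   0.109250   0.238750   0.654750]
det(I−A) = Σ_j (I−A)_1j·C_1j = (0.90)(0.792750) + (-0.05)(0.175000) + (-0.45)(0.394500) + (-0.25)(0.336500) = 0.443075
(I − A)⁻¹ = adj(I−A) / det(I−A) ≈
  [   1.7892     0.3580     0.9426     0.6582]
  [   0.3950     1.1386     0.4288     0.2336]
  [   0.8904     0.4525     1.5381     0.4694]
  [   0.7595     0.2466     0.5388     1.4777]
Δx = (I − A)⁻¹ Δd with Δd having -15 in the Sector 3 component and 0 elsewhere.
So Δx_3 = L_33 · (-15), where L_33 = adj(I−A)_33 / det(I−A) = 0.681500 / 0.443075.
Δx_3 = 0.681500 × (-15) / 0.443075 = -10.2225 / 0.443075 ≈ -23.07.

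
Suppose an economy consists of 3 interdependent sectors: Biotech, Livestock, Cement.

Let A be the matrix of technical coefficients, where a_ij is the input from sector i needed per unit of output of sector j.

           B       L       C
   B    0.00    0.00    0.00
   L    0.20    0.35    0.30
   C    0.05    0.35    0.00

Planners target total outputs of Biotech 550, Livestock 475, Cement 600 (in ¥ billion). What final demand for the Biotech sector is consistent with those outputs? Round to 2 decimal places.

I − A =
  [   1.00     0.00     0.00]
  [  -0.20     0.65    -0.30]
  [  -0.05    -0.35     1.00]
d = (I − A) x:
  d_B = (+1.00)·550 + (+0.00)·475 + (+0.00)·600 = 550.00
  d_L = (-0.20)·550 + (+0.65)·475 + (-0.30)·600 = 18.75
  d_C = (-0.05)·550 + (-0.35)·475 + (+1.00)·600 = 406.25

d_B = 550.00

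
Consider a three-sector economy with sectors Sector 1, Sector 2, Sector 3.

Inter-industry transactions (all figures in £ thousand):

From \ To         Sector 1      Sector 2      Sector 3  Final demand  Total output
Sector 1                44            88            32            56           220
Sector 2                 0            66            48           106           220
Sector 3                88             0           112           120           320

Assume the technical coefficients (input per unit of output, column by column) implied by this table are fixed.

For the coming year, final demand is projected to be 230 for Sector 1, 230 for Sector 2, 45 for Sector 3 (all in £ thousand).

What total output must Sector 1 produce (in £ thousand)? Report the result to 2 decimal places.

Technical coefficients a_ij = z_ij / X_j:
  a_11 = 44/220 = 0.20, a_21 = 0/220 = 0.00, a_31 = 88/220 = 0.40
  a_12 = 88/220 = 0.40, a_22 = 66/220 = 0.30, a_32 = 0/220 = 0.00
  a_13 = 32/320 = 0.10, a_23 = 48/320 = 0.15, a_33 = 112/320 = 0.35
I − A =
  [   0.80    -0.40    -0.10]
  [   0.00     0.70    -0.15]
  [  -0.40     0.00     0.65]
Cofactors of I−A, C_ij = (−1)^(i+j)·(minor ij) (rows/columns in the sector order above):
  C_11 = (0.70)(0.65) − (-0.15)(0.00) = 0.4550
  C_12 = −[(0.00)(0.65) − (-0.15)(-0.40)] = 0.0600
  C_13 = (0.00)(0.00) − (0.70)(-0.40) = 0.2800
  C_21 = −[(-0.40)(0.65) − (-0.10)(0.00)] = 0.2600
  C_22 = (0.80)(0.65) − (-0.10)(-0.40) = 0.4800
  C_23 = −[(0.80)(0.00) − (-0.40)(-0.40)] = 0.1600
  C_31 = (-0.40)(-0.15) − (-0.10)(0.70) = 0.1300
  C_32 = −[(0.80)(-0.15) − (-0.10)(0.00)] = 0.1200
  C_33 = (0.80)(0.70) − (-0.40)(0.00) = 0.5600
det(I−A) = Σ_j (I−A)_1j·C_1j = (0.80)(0.4550) + (-0.40)(0.0600) + (-0.10)(0.2800) = 0.3120
adj(I−A) = Cᵀ =
  [ 0.4550   0.2600   0.1300]
  [ 0.0600   0.4800   0.1200]
  [ 0.2800   0.1600   0.5600]
(I − A)⁻¹ = adj(I−A) / det(I−A) ≈
  [   1.4583     0.8333     0.4167]
  [   0.1923     1.5385     0.3846]
  [   0.8974     0.5128     1.7949]
x = (I − A)⁻¹ d = adj(I−A)·d / det(I−A), with det(I−A) = 0.3120:
  x_1 = (0.4550·230 + 0.2600·230 + 0.1300·45) / 0.3120 = 170.30 / 0.3120 ≈ 545.83
  x_2 = (0.0600·230 + 0.4800·230 + 0.1200·45) / 0.3120 = 129.60 / 0.3120 ≈ 415.38
  x_3 = (0.2800·230 + 0.1600·230 + 0.5600·45) / 0.3120 = 126.40 / 0.3120 ≈ 405.13

x_1 = 545.83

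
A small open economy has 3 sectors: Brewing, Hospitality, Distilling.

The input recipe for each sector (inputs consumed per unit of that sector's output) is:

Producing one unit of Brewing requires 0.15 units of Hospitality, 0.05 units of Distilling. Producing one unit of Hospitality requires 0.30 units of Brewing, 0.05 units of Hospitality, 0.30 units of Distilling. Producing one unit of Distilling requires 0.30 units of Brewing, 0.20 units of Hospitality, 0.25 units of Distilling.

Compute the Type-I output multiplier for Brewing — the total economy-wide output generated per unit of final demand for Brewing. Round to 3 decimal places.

I − A =
  [   1.00    -0.30    -0.30]
  [  -0.15     0.95    -0.20]
  [  -0.05    -0.30     0.75]
Cofactors of I−A, C_ij = (−1)^(i+j)·(minor ij) (rows/columns in the sector order above):
  C_11 = (0.95)(0.75) − (-0.20)(-0.30) = 0.6525
  C_12 = −[(-0.15)(0.75) − (-0.20)(-0.05)] = 0.1225
  C_13 = (-0.15)(-0.30) − (0.95)(-0.05) = 0.0925
  C_21 = −[(-0.30)(0.75) − (-0.30)(-0.30)] = 0.3150
  C_22 = (1.00)(0.75) − (-0.30)(-0.05) = 0.7350
  C_23 = −[(1.00)(-0.30) − (-0.30)(-0.05)] = 0.3150
  C_31 = (-0.30)(-0.20) − (-0.30)(0.95) = 0.3450
  C_32 = −[(1.00)(-0.20) − (-0.30)(-0.15)] = 0.2450
  C_33 = (1.00)(0.95) − (-0.30)(-0.15) = 0.9050
det(I−A) = Σ_j (I−A)_1j·C_1j = (1.00)(0.6525) + (-0.30)(0.1225) + (-0.30)(0.0925) = 0.5880
adj(I−A) = Cᵀ =
  [ 0.6525   0.3150   0.3450]
  [ 0.1225   0.7350   0.2450]
  [ 0.0925   0.3150   0.9050]
(I − A)⁻¹ = adj(I−A) / det(I−A) ≈
  [   1.1097     0.5357     0.5867]
  [   0.2083     1.2500     0.4167]
  [   0.1573     0.5357     1.5391]
The output multiplier for sector j is the column-j sum of the Leontief inverse (I − A)⁻¹ = adj(I−A) / det(I−A).
Column B of adj(I−A): (0.6525, 0.1225, 0.0925); det(I−A) = 0.5880.
m_B = (0.6525 + 0.1225 + 0.0925) / 0.5880 = 0.8675 / 0.5880 ≈ 1.475.

m_B = 1.475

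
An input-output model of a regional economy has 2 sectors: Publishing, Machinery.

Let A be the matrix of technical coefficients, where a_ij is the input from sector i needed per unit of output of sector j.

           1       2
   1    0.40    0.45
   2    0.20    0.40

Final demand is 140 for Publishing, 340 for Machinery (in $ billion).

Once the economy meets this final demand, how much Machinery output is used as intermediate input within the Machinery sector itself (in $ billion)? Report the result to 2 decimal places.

z_22 = 343.70

I − A =
  [   0.60    -0.45]
  [  -0.20     0.60]
det(I−A) = (0.60)(0.60) − (-0.45)(-0.20) = 0.2700
adj(I−A) = [[0.60, 0.45], [0.20, 0.60]]
(I − A)⁻¹ = adj(I−A) / det(I−A) ≈
  [   2.2222     1.6667]
  [   0.7407     2.2222]
First solve x = (I − A)⁻¹ d = adj(I−A)·d / det(I−A); in particular x_2 = (0.20·140 + 0.60·340) / 0.2700 = 232.00 / 0.2700 ≈ 859.2593.
Intermediate flow from 2 to 2: z_22 = a_22 · x_2 = 0.40 × 232.00 / 0.2700 = 92.80 / 0.2700 ≈ 343.70.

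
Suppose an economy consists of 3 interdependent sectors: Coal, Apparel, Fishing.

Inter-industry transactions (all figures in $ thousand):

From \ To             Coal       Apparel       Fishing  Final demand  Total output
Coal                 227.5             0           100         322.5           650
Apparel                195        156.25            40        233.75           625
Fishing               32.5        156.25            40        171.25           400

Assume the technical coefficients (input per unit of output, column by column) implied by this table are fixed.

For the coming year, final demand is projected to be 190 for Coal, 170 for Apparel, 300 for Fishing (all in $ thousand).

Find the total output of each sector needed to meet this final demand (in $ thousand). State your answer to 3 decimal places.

x_C = 482.726, x_A = 485.769, x_F = 495.087

Technical coefficients a_ij = z_ij / X_j:
  a_CC = 227.5/650 = 0.35, a_AC = 195/650 = 0.30, a_FC = 32.5/650 = 0.05
  a_CA = 0/625 = 0.00, a_AA = 156.25/625 = 0.25, a_FA = 156.25/625 = 0.25
  a_CF = 100/400 = 0.25, a_AF = 40/400 = 0.10, a_FF = 40/400 = 0.10
I − A =
  [   0.65     0.00    -0.25]
  [  -0.30     0.75    -0.10]
  [  -0.05    -0.25     0.90]
Cofactors of I−A, C_ij = (−1)^(i+j)·(minor ij) (rows/columns in the sector order above):
  C_11 = (0.75)(0.90) − (-0.10)(-0.25) = 0.6500
  C_12 = −[(-0.30)(0.90) − (-0.10)(-0.05)] = 0.2750
  C_13 = (-0.30)(-0.25) − (0.75)(-0.05) = 0.1125
  C_21 = −[(0.00)(0.90) − (-0.25)(-0.25)] = 0.0625
  C_22 = (0.65)(0.90) − (-0.25)(-0.05) = 0.5725
  C_23 = −[(0.65)(-0.25) − (0.00)(-0.05)] = 0.1625
  C_31 = (0.00)(-0.10) − (-0.25)(0.75) = 0.1875
  C_32 = −[(0.65)(-0.10) − (-0.25)(-0.30)] = 0.1400
  C_33 = (0.65)(0.75) − (0.00)(-0.30) = 0.4875
det(I−A) = Σ_j (I−A)_1j·C_1j = (0.65)(0.6500) + (0.00)(0.2750) + (-0.25)(0.1125) = 0.394375
adj(I−A) = Cᵀ =
  [ 0.6500   0.0625   0.1875]
  [ 0.2750   0.5725   0.1400]
  [ 0.1125   0.1625   0.4875]
(I − A)⁻¹ = adj(I−A) / det(I−A) ≈
  [   1.6482     0.1585     0.4754]
  [   0.6973     1.4517     0.3550]
  [   0.2853     0.4120     1.2361]
x = (I − A)⁻¹ d = adj(I−A)·d / det(I−A), with det(I−A) = 0.394375:
  x_C = (0.6500·190 + 0.0625·170 + 0.1875·300) / 0.394375 = 190.375 / 0.394375 ≈ 482.726
  x_A = (0.2750·190 + 0.5725·170 + 0.1400·300) / 0.394375 = 191.575 / 0.394375 ≈ 485.769
  x_F = (0.1125·190 + 0.1625·170 + 0.4875·300) / 0.394375 = 195.25 / 0.394375 ≈ 495.087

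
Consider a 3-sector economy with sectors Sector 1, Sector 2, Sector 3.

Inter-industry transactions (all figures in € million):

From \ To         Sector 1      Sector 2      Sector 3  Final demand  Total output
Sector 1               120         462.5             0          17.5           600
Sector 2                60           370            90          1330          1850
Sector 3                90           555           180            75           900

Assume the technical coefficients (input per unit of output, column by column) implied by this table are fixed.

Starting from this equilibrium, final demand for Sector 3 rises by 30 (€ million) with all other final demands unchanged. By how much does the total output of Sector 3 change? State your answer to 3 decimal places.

Δx_3 = 39.742

Technical coefficients a_ij = z_ij / X_j:
  a_11 = 120/600 = 0.20, a_21 = 60/600 = 0.10, a_31 = 90/600 = 0.15
  a_12 = 462.5/1850 = 0.25, a_22 = 370/1850 = 0.20, a_32 = 555/1850 = 0.30
  a_13 = 0/900 = 0.00, a_23 = 90/900 = 0.10, a_33 = 180/900 = 0.20
I − A =
  [   0.80    -0.25     0.00]
  [  -0.10     0.80    -0.10]
  [  -0.15    -0.30     0.80]
Cofactors of I−A, C_ij = (−1)^(i+j)·(minor ij) (rows/columns in the sector order above):
  C_11 = (0.80)(0.80) − (-0.10)(-0.30) = 0.6100
  C_12 = −[(-0.10)(0.80) − (-0.10)(-0.15)] = 0.0950
  C_13 = (-0.10)(-0.30) − (0.80)(-0.15) = 0.1500
  C_21 = −[(-0.25)(0.80) − (0.00)(-0.30)] = 0.2000
  C_22 = (0.80)(0.80) − (0.00)(-0.15) = 0.6400
  C_23 = −[(0.80)(-0.30) − (-0.25)(-0.15)] = 0.2775
  C_31 = (-0.25)(-0.10) − (0.00)(0.80) = 0.0250
  C_32 = −[(0.80)(-0.10) − (0.00)(-0.10)] = 0.0800
  C_33 = (0.80)(0.80) − (-0.25)(-0.10) = 0.6150
det(I−A) = Σ_j (I−A)_1j·C_1j = (0.80)(0.6100) + (-0.25)(0.0950) + (0.00)(0.1500) = 0.46425
adj(I−A) = Cᵀ =
  [ 0.6100   0.2000   0.0250]
  [ 0.0950   0.6400   0.0800]
  [ 0.1500   0.2775   0.6150]
(I − A)⁻¹ = adj(I−A) / det(I−A) ≈
  [   1.3139     0.4308     0.0539]
  [   0.2046     1.3786     0.1723]
  [   0.3231     0.5977     1.3247]
Δx = (I − A)⁻¹ Δd with Δd having +30 in the Sector 3 component and 0 elsewhere.
So Δx_3 = L_33 · (+30), where L_33 = adj(I−A)_33 / det(I−A) = 0.6150 / 0.46425.
Δx_3 = 0.6150 × (+30) / 0.46425 = 18.45 / 0.46425 ≈ 39.742.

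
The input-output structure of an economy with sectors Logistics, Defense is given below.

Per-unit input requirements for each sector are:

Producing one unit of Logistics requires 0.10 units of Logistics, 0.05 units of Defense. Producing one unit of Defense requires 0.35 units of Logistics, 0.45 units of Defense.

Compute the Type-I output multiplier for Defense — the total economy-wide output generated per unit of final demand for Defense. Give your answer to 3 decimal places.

m_D = 2.618

I − A =
  [   0.90    -0.35]
  [  -0.05     0.55]
det(I−A) = (0.90)(0.55) − (-0.35)(-0.05) = 0.4775
adj(I−A) = [[0.55, 0.35], [0.05, 0.90]]
(I − A)⁻¹ = adj(I−A) / det(I−A) ≈
  [   1.1518     0.7330]
  [   0.1047     1.8848]
The output multiplier for sector j is the column-j sum of the Leontief inverse (I − A)⁻¹ = adj(I−A) / det(I−A).
Column D of adj(I−A): (0.35, 0.90); det(I−A) = 0.4775.
m_D = (0.35 + 0.90) / 0.4775 = 1.25 / 0.4775 ≈ 2.618.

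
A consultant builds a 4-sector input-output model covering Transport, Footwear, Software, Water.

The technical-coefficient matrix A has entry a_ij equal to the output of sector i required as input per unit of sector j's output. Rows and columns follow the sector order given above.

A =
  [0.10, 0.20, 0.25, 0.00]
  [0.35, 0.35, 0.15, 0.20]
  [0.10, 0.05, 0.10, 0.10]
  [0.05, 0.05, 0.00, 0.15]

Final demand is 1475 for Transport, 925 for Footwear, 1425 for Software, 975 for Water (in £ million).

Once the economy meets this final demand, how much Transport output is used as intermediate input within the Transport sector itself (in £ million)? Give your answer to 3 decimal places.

I − A =
  [   0.90    -0.20    -0.25     0.00]
  [  -0.35     0.65    -0.15    -0.20]
  [  -0.10    -0.05     0.90    -0.10]
  [  -0.05    -0.05     0.00     0.85]
Compute the cofactors C_ij = (−1)^(i+j)·(3×3 minor ij) of I−A; the adjugate is their transpose:
adj(I−A) = Cᵀ =
  [ 0.481125   0.164875   0.161125   0.057750]
  [ 0.290250   0.666000   0.191625   0.179250]
  [ 0.074625   0.060750   0.426750   0.064500]
  [ 0.045375   0.048875   0.020750   0.433125]
det(I−A) = Σ_j (I−A)_1j·C_1j = (0.90)(0.481125) + (-0.20)(0.290250) + (-0.25)(0.074625) + (0.00)(0.045375) = 0.35630625
(I − A)⁻¹ = adj(I−A) / det(I−A) ≈
  [   1.3503     0.4627     0.4522     0.1621]
  [   0.8146     1.8692     0.5378     0.5031]
  [   0.2094     0.1705     1.1977     0.1810]
  [   0.1273     0.1372     0.0582     1.2156]
First solve x = (I − A)⁻¹ d = adj(I−A)·d / det(I−A); in particular x_1 = (0.481125·1475 + 0.164875·925 + 0.161125·1425 + 0.057750·975) / 0.35630625 = 1148.078125 / 0.35630625 ≈ 3222.16668.
Intermediate flow from 1 to 1: z_11 = a_11 · x_1 = 0.10 × 1148.078125 / 0.35630625 = 114.8078125 / 0.35630625 ≈ 322.217.

z_11 = 322.217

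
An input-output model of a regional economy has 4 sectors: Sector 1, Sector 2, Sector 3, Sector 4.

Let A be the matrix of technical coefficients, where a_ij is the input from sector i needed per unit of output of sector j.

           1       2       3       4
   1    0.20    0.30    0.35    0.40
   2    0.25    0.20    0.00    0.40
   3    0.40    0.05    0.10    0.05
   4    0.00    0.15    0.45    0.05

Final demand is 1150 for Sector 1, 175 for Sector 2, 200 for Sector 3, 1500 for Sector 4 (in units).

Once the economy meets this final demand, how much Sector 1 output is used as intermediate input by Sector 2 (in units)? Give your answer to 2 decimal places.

I − A =
  [   0.80    -0.30    -0.35    -0.40]
  [  -0.25     0.80     0.00    -0.40]
  [  -0.40    -0.05     0.90    -0.05]
  [   0.00    -0.15    -0.45     0.95]
Compute the cofactors C_ij = (−1)^(i+j)·(3×3 minor ij) of I−A; the adjugate is their transpose:
adj(I−A) = Cᵀ =
  [ 0.603000   0.332000   0.443000   0.417000]
  [ 0.280125   0.461000   0.272125   0.326375]
  [ 0.293750   0.182000   0.473750   0.225250]
  [ 0.183375   0.159000   0.267375   0.392125]
det(I−A) = Σ_j (I−A)_1j·C_1j = (0.80)(0.603000) + (-0.30)(0.280125) + (-0.35)(0.293750) + (-0.40)(0.183375) = 0.2222
(I − A)⁻¹ = adj(I−A) / det(I−A) ≈
  [   2.7138     1.4941     1.9937     1.8767]
  [   1.2607     2.0747     1.2247     1.4688]
  [   1.3220     0.8191     2.1321     1.0137]
  [   0.8253     0.7156     1.2033     1.7647]
First solve x = (I − A)⁻¹ d = adj(I−A)·d / det(I−A); in particular x_2 = (0.280125·1150 + 0.461000·175 + 0.272125·200 + 0.326375·1500) / 0.2222 = 946.80625 / 0.2222 ≈ 4261.0542.
Intermediate flow from 1 to 2: z_12 = a_12 · x_2 = 0.30 × 946.80625 / 0.2222 = 284.041875 / 0.2222 ≈ 1278.32.

z_12 = 1278.32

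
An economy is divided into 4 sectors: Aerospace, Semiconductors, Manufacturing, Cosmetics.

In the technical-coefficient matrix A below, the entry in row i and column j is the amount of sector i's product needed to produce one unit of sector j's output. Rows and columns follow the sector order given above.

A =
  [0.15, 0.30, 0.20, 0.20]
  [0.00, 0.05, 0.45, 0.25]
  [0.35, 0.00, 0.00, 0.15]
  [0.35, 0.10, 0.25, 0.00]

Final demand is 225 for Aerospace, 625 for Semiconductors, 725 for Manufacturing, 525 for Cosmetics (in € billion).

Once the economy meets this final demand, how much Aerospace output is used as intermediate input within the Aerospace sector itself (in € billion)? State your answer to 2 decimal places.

I − A =
  [   0.85    -0.30    -0.20    -0.20]
  [   0.00     0.95    -0.45    -0.25]
  [  -0.35     0.00     1.00    -0.15]
  [  -0.35    -0.10    -0.25     1.00]
Compute the cofactors C_ij = (−1)^(i+j)·(3×3 minor ij) of I−A; the adjugate is their transpose:
adj(I−A) = Cᵀ =
  [ 0.882625   0.311750   0.395250   0.313750]
  [ 0.290500   0.650125   0.421625   0.283875]
  [ 0.373625   0.140500   0.693500   0.213875]
  [ 0.431375   0.209250   0.353875   0.693750]
det(I−A) = Σ_j (I−A)_1j·C_1j = (0.85)(0.882625) + (-0.30)(0.290500) + (-0.20)(0.373625) + (-0.20)(0.431375) = 0.50208125
(I − A)⁻¹ = adj(I−A) / det(I−A) ≈
  [   1.7579     0.6209     0.7872     0.6249]
  [   0.5786     1.2949     0.8398     0.5654]
  [   0.7442     0.2798     1.3813     0.4260]
  [   0.8592     0.4168     0.7048     1.3817]
First solve x = (I − A)⁻¹ d = adj(I−A)·d / det(I−A); in particular x_1 = (0.882625·225 + 0.311750·625 + 0.395250·725 + 0.313750·525) / 0.50208125 = 844.709375 / 0.50208125 ≈ 1682.4157.
Intermediate flow from 1 to 1: z_11 = a_11 · x_1 = 0.15 × 844.709375 / 0.50208125 = 126.70640625 / 0.50208125 ≈ 252.36.

z_11 = 252.36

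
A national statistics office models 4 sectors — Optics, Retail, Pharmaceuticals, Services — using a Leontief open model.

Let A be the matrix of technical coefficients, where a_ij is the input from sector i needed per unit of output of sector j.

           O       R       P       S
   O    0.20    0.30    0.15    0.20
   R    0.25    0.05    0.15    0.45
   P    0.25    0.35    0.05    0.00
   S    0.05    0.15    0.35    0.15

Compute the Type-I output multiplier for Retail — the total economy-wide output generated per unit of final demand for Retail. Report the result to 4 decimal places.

I − A =
  [   0.80    -0.30    -0.15    -0.20]
  [  -0.25     0.95    -0.15    -0.45]
  [  -0.25    -0.35     0.95     0.00]
  [  -0.05    -0.15    -0.35     0.85]
Compute the cofactors C_ij = (−1)^(i+j)·(3×3 minor ij) of I−A; the adjugate is their transpose:
adj(I−A) = Cᵀ =
  [ 0.603250   0.339875   0.267500   0.321875]
  [ 0.294500   0.587125   0.279250   0.380125]
  [ 0.267250   0.305750   0.504500   0.224750]
  [ 0.197500   0.249500   0.272750   0.548750]
det(I−A) = Σ_j (I−A)_1j·C_1j = (0.80)(0.603250) + (-0.30)(0.294500) + (-0.15)(0.267250) + (-0.20)(0.197500) = 0.3146625
(I − A)⁻¹ = adj(I−A) / det(I−A) ≈
  [   1.91713     1.08013     0.85012     1.02292]
  [   0.93592     1.86589     0.88746     1.20804]
  [   0.84932     0.97168     1.60331     0.71426]
  [   0.62766     0.79291     0.86680     1.74393]
The output multiplier for sector j is the column-j sum of the Leontief inverse (I − A)⁻¹ = adj(I−A) / det(I−A).
Column R of adj(I−A): (0.339875, 0.587125, 0.305750, 0.249500); det(I−A) = 0.3146625.
m_R = (0.339875 + 0.587125 + 0.305750 + 0.249500) / 0.3146625 = 1.48225 / 0.3146625 ≈ 4.7106.

m_R = 4.7106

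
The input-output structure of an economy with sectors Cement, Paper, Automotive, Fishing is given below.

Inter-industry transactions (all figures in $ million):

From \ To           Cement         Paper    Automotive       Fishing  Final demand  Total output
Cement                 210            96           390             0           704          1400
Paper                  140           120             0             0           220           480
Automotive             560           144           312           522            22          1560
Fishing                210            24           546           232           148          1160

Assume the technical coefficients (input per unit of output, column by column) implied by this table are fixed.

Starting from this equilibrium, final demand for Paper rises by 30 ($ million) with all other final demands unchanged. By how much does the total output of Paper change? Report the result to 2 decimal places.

Δx_2 = 42.96

Technical coefficients a_ij = z_ij / X_j:
  a_11 = 210/1400 = 0.15, a_21 = 140/1400 = 0.10, a_31 = 560/1400 = 0.40, a_41 = 210/1400 = 0.15
  a_12 = 96/480 = 0.20, a_22 = 120/480 = 0.25, a_32 = 144/480 = 0.30, a_42 = 24/480 = 0.05
  a_13 = 390/1560 = 0.25, a_23 = 0/1560 = 0.00, a_33 = 312/1560 = 0.20, a_43 = 546/1560 = 0.35
  a_14 = 0/1160 = 0.00, a_24 = 0/1160 = 0.00, a_34 = 522/1160 = 0.45, a_44 = 232/1160 = 0.20
I − A =
  [   0.85    -0.20    -0.25     0.00]
  [  -0.10     0.75     0.00     0.00]
  [  -0.40    -0.30     0.80    -0.45]
  [  -0.15    -0.05    -0.35     0.80]
Compute the cofactors C_ij = (−1)^(i+j)·(3×3 minor ij) of I−A; the adjugate is their transpose:
adj(I−A) = Cᵀ =
  [ 0.361875   0.162125   0.150000   0.084375]
  [ 0.048250   0.313250   0.020000   0.011250]
  [ 0.316875   0.300625   0.494000   0.277875]
  [ 0.209500   0.181500   0.245500   0.411500]
det(I−A) = Σ_j (I−A)_1j·C_1j = (0.85)(0.361875) + (-0.20)(0.048250) + (-0.25)(0.316875) + (0.00)(0.209500) = 0.218725
(I − A)⁻¹ = adj(I−A) / det(I−A) ≈
  [   1.6545     0.7412     0.6858     0.3858]
  [   0.2206     1.4322     0.0914     0.0514]
  [   1.4487     1.3744     2.2585     1.2704]
  [   0.9578     0.8298     1.1224     1.8814]
Δx = (I − A)⁻¹ Δd with Δd having +30 in the Paper component and 0 elsewhere.
So Δx_2 = L_22 · (+30), where L_22 = adj(I−A)_22 / det(I−A) = 0.313250 / 0.218725.
Δx_2 = 0.313250 × (+30) / 0.218725 = 9.3975 / 0.218725 ≈ 42.96.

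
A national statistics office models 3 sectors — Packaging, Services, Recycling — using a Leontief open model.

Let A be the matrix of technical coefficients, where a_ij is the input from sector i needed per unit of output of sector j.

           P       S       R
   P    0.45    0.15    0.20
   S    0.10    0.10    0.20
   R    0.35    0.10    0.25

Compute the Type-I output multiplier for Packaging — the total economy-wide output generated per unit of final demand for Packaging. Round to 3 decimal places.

m_P = 4.113

I − A =
  [   0.55    -0.15    -0.20]
  [  -0.10     0.90    -0.20]
  [  -0.35    -0.10     0.75]
Cofactors of I−A, C_ij = (−1)^(i+j)·(minor ij) (rows/columns in the sector order above):
  C_11 = (0.90)(0.75) − (-0.20)(-0.10) = 0.6550
  C_12 = −[(-0.10)(0.75) − (-0.20)(-0.35)] = 0.1450
  C_13 = (-0.10)(-0.10) − (0.90)(-0.35) = 0.3250
  C_21 = −[(-0.15)(0.75) − (-0.20)(-0.10)] = 0.1325
  C_22 = (0.55)(0.75) − (-0.20)(-0.35) = 0.3425
  C_23 = −[(0.55)(-0.10) − (-0.15)(-0.35)] = 0.1075
  C_31 = (-0.15)(-0.20) − (-0.20)(0.90) = 0.2100
  C_32 = −[(0.55)(-0.20) − (-0.20)(-0.10)] = 0.1300
  C_33 = (0.55)(0.90) − (-0.15)(-0.10) = 0.4800
det(I−A) = Σ_j (I−A)_1j·C_1j = (0.55)(0.6550) + (-0.15)(0.1450) + (-0.20)(0.3250) = 0.2735
adj(I−A) = Cᵀ =
  [ 0.6550   0.1325   0.2100]
  [ 0.1450   0.3425   0.1300]
  [ 0.3250   0.1075   0.4800]
(I − A)⁻¹ = adj(I−A) / det(I−A) ≈
  [   2.3949     0.4845     0.7678]
  [   0.5302     1.2523     0.4753]
  [   1.1883     0.3931     1.7550]
The output multiplier for sector j is the column-j sum of the Leontief inverse (I − A)⁻¹ = adj(I−A) / det(I−A).
Column P of adj(I−A): (0.6550, 0.1450, 0.3250); det(I−A) = 0.2735.
m_P = (0.6550 + 0.1450 + 0.3250) / 0.2735 = 1.125 / 0.2735 ≈ 4.113.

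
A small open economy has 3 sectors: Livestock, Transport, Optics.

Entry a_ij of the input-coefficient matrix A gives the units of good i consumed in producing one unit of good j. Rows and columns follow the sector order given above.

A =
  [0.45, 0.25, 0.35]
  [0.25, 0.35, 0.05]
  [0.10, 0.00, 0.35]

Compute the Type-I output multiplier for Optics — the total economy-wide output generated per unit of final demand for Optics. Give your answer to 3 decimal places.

I − A =
  [   0.55    -0.25    -0.35]
  [  -0.25     0.65    -0.05]
  [  -0.10     0.00     0.65]
Cofactors of I−A, C_ij = (−1)^(i+j)·(minor ij) (rows/columns in the sector order above):
  C_11 = (0.65)(0.65) − (-0.05)(0.00) = 0.4225
  C_12 = −[(-0.25)(0.65) − (-0.05)(-0.10)] = 0.1675
  C_13 = (-0.25)(0.00) − (0.65)(-0.10) = 0.0650
  C_21 = −[(-0.25)(0.65) − (-0.35)(0.00)] = 0.1625
  C_22 = (0.55)(0.65) − (-0.35)(-0.10) = 0.3225
  C_23 = −[(0.55)(0.00) − (-0.25)(-0.10)] = 0.0250
  C_31 = (-0.25)(-0.05) − (-0.35)(0.65) = 0.2400
  C_32 = −[(0.55)(-0.05) − (-0.35)(-0.25)] = 0.1150
  C_33 = (0.55)(0.65) − (-0.25)(-0.25) = 0.2950
det(I−A) = Σ_j (I−A)_1j·C_1j = (0.55)(0.4225) + (-0.25)(0.1675) + (-0.35)(0.0650) = 0.16775
adj(I−A) = Cᵀ =
  [ 0.4225   0.1625   0.2400]
  [ 0.1675   0.3225   0.1150]
  [ 0.0650   0.0250   0.2950]
(I − A)⁻¹ = adj(I−A) / det(I−A) ≈
  [   2.5186     0.9687     1.4307]
  [   0.9985     1.9225     0.6855]
  [   0.3875     0.1490     1.7586]
The output multiplier for sector j is the column-j sum of the Leontief inverse (I − A)⁻¹ = adj(I−A) / det(I−A).
Column O of adj(I−A): (0.2400, 0.1150, 0.2950); det(I−A) = 0.16775.
m_O = (0.2400 + 0.1150 + 0.2950) / 0.16775 = 0.65 / 0.16775 ≈ 3.875.

m_O = 3.875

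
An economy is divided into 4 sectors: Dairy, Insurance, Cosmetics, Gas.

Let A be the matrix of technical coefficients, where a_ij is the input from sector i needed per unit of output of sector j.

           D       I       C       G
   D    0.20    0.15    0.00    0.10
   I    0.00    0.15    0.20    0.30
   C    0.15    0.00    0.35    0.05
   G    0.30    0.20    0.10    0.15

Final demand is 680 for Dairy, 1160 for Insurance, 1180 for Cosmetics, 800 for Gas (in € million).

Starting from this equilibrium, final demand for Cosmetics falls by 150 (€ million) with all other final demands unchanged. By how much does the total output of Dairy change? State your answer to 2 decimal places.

Δx_D = -20.74

I − A =
  [   0.80    -0.15     0.00    -0.10]
  [   0.00     0.85    -0.20    -0.30]
  [  -0.15     0.00     0.65    -0.05]
  [  -0.30    -0.20    -0.10     0.85]
Compute the cofactors C_ij = (−1)^(i+j)·(3×3 minor ij) of I−A; the adjugate is their transpose:
adj(I−A) = Cᵀ =
  [ 0.424375   0.095125   0.042500   0.086000]
  [ 0.091500   0.417000   0.154000   0.167000]
  [ 0.112125   0.032375   0.491000   0.053500]
  [ 0.184500   0.135500   0.109000   0.437500]
det(I−A) = Σ_j (I−A)_1j·C_1j = (0.80)(0.424375) + (-0.15)(0.091500) + (0.00)(0.112125) + (-0.10)(0.184500) = 0.307325
(I − A)⁻¹ = adj(I−A) / det(I−A) ≈
  [   1.3809     0.3095     0.1383     0.2798]
  [   0.2977     1.3569     0.5011     0.5434]
  [   0.3648     0.1053     1.5977     0.1741]
  [   0.6003     0.4409     0.3547     1.4236]
Δx = (I − A)⁻¹ Δd with Δd having -150 in the Cosmetics component and 0 elsewhere.
So Δx_D = L_DC · (-150), where L_DC = adj(I−A)_DC / det(I−A) = 0.042500 / 0.307325.
Δx_D = 0.042500 × (-150) / 0.307325 = -6.375 / 0.307325 ≈ -20.74.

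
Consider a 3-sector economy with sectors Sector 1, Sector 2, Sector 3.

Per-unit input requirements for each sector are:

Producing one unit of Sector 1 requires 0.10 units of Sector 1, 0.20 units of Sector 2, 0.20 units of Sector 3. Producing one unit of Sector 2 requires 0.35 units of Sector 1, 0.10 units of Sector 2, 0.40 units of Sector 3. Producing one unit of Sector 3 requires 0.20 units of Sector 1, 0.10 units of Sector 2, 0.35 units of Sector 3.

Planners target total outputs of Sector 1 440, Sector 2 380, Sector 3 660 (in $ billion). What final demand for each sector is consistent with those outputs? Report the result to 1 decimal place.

d_1 = 131.0, d_2 = 188.0, d_3 = 189.0

I − A =
  [   0.90    -0.35    -0.20]
  [  -0.20     0.90    -0.10]
  [  -0.20    -0.40     0.65]
d = (I − A) x:
  d_1 = (+0.90)·440 + (-0.35)·380 + (-0.20)·660 = 131.0
  d_2 = (-0.20)·440 + (+0.90)·380 + (-0.10)·660 = 188.0
  d_3 = (-0.20)·440 + (-0.40)·380 + (+0.65)·660 = 189.0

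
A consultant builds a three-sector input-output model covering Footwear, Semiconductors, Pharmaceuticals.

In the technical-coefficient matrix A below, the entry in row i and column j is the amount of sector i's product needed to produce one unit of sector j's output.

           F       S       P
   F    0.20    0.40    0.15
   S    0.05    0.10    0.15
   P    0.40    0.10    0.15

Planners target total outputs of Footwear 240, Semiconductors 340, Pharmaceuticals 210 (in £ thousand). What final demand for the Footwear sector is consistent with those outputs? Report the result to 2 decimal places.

d_F = 24.50

I − A =
  [   0.80    -0.40    -0.15]
  [  -0.05     0.90    -0.15]
  [  -0.40    -0.10     0.85]
d = (I − A) x:
  d_F = (+0.80)·240 + (-0.40)·340 + (-0.15)·210 = 24.50
  d_S = (-0.05)·240 + (+0.90)·340 + (-0.15)·210 = 262.50
  d_P = (-0.40)·240 + (-0.10)·340 + (+0.85)·210 = 48.50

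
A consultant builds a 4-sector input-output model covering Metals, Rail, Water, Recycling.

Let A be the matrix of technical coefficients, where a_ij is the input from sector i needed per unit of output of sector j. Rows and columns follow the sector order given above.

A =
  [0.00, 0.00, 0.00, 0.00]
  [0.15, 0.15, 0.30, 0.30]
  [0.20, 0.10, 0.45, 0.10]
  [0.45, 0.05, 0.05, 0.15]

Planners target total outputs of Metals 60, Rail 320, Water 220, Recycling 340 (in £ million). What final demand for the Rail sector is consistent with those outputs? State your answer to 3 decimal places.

d_2 = 95.000

I − A =
  [   1.00     0.00     0.00     0.00]
  [  -0.15     0.85    -0.30    -0.30]
  [  -0.20    -0.10     0.55    -0.10]
  [  -0.45    -0.05    -0.05     0.85]
d = (I − A) x:
  d_1 = (+1.00)·60 + (+0.00)·320 + (+0.00)·220 + (+0.00)·340 = 60.000
  d_2 = (-0.15)·60 + (+0.85)·320 + (-0.30)·220 + (-0.30)·340 = 95.000
  d_3 = (-0.20)·60 + (-0.10)·320 + (+0.55)·220 + (-0.10)·340 = 43.000
  d_4 = (-0.45)·60 + (-0.05)·320 + (-0.05)·220 + (+0.85)·340 = 235.000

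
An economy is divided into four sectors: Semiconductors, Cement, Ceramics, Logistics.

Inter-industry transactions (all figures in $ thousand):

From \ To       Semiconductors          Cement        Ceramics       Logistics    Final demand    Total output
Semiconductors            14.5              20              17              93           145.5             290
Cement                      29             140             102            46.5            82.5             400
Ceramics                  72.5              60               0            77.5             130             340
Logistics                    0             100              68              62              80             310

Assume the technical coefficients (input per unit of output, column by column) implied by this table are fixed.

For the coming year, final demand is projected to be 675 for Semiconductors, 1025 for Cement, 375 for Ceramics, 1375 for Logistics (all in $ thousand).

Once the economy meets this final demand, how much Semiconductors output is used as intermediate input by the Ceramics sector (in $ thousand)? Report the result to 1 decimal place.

Technical coefficients a_ij = z_ij / X_j:
  a_11 = 14.5/290 = 0.05, a_21 = 29/290 = 0.10, a_31 = 72.5/290 = 0.25, a_41 = 0/290 = 0.00
  a_12 = 20/400 = 0.05, a_22 = 140/400 = 0.35, a_32 = 60/400 = 0.15, a_42 = 100/400 = 0.25
  a_13 = 17/340 = 0.05, a_23 = 102/340 = 0.30, a_33 = 0/340 = 0.00, a_43 = 68/340 = 0.20
  a_14 = 93/310 = 0.30, a_24 = 46.5/310 = 0.15, a_34 = 77.5/310 = 0.25, a_44 = 62/310 = 0.20
I − A =
  [   0.95    -0.05    -0.05    -0.30]
  [  -0.10     0.65    -0.30    -0.15]
  [  -0.25    -0.15     1.00    -0.25]
  [   0.00    -0.25    -0.20     0.80]
Compute the cofactors C_ij = (−1)^(i+j)·(3×3 minor ij) of I−A; the adjugate is their transpose:
adj(I−A) = Cᵀ =
  [ 0.390750   0.130625   0.099125   0.202000]
  [ 0.142500   0.687500   0.266500   0.265625]
  [ 0.138875   0.202125   0.446875   0.229625]
  [ 0.079250   0.265375   0.195000   0.557125]
det(I−A) = Σ_j (I−A)_1j·C_1j = (0.95)(0.390750) + (-0.05)(0.142500) + (-0.05)(0.138875) + (-0.30)(0.079250) = 0.33336875
(I − A)⁻¹ = adj(I−A) / det(I−A) ≈
  [   1.1721     0.3918     0.2973     0.6059]
  [   0.4275     2.0623     0.7994     0.7968]
  [   0.4166     0.6063     1.3405     0.6888]
  [   0.2377     0.7960     0.5849     1.6712]
First solve x = (I − A)⁻¹ d = adj(I−A)·d / det(I−A); in particular x_3 = (0.138875·675 + 0.202125·1025 + 0.446875·375 + 0.229625·1375) / 0.33336875 = 784.23125 / 0.33336875 ≈ 2352.444.
Intermediate flow from 1 to 3: z_13 = a_13 · x_3 = 0.05 × 784.23125 / 0.33336875 = 39.2115625 / 0.33336875 ≈ 117.6.

z_13 = 117.6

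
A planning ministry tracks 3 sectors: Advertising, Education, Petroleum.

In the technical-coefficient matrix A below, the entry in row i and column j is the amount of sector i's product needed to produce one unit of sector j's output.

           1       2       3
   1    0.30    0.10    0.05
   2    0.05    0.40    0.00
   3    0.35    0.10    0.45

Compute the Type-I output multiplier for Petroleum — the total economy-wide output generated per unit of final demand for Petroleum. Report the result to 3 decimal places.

I − A =
  [   0.70    -0.10    -0.05]
  [  -0.05     0.60     0.00]
  [  -0.35    -0.10     0.55]
Cofactors of I−A, C_ij = (−1)^(i+j)·(minor ij) (rows/columns in the sector order above):
  C_11 = (0.60)(0.55) − (0.00)(-0.10) = 0.3300
  C_12 = −[(-0.05)(0.55) − (0.00)(-0.35)] = 0.0275
  C_13 = (-0.05)(-0.10) − (0.60)(-0.35) = 0.2150
  C_21 = −[(-0.10)(0.55) − (-0.05)(-0.10)] = 0.0600
  C_22 = (0.70)(0.55) − (-0.05)(-0.35) = 0.3675
  C_23 = −[(0.70)(-0.10) − (-0.10)(-0.35)] = 0.1050
  C_31 = (-0.10)(0.00) − (-0.05)(0.60) = 0.0300
  C_32 = −[(0.70)(0.00) − (-0.05)(-0.05)] = 0.0025
  C_33 = (0.70)(0.60) − (-0.10)(-0.05) = 0.4150
det(I−A) = Σ_j (I−A)_1j·C_1j = (0.70)(0.3300) + (-0.10)(0.0275) + (-0.05)(0.2150) = 0.2175
adj(I−A) = Cᵀ =
  [ 0.3300   0.0600   0.0300]
  [ 0.0275   0.3675   0.0025]
  [ 0.2150   0.1050   0.4150]
(I − A)⁻¹ = adj(I−A) / det(I−A) ≈
  [   1.5172     0.2759     0.1379]
  [   0.1264     1.6897     0.0115]
  [   0.9885     0.4828     1.9080]
The output multiplier for sector j is the column-j sum of the Leontief inverse (I − A)⁻¹ = adj(I−A) / det(I−A).
Column 3 of adj(I−A): (0.0300, 0.0025, 0.4150); det(I−A) = 0.2175.
m_3 = (0.0300 + 0.0025 + 0.4150) / 0.2175 = 0.4475 / 0.2175 ≈ 2.057.

m_3 = 2.057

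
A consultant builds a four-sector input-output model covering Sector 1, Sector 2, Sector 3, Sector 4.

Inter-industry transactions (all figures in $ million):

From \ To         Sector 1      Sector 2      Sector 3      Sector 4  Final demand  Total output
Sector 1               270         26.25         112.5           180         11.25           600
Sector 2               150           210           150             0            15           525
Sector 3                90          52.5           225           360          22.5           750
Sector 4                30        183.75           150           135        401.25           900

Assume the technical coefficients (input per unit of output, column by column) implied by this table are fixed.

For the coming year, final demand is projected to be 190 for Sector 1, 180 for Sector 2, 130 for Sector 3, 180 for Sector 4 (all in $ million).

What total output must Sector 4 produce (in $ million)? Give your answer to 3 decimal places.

Technical coefficients a_ij = z_ij / X_j:
  a_11 = 270/600 = 0.45, a_21 = 150/600 = 0.25, a_31 = 90/600 = 0.15, a_41 = 30/600 = 0.05
  a_12 = 26.25/525 = 0.05, a_22 = 210/525 = 0.40, a_32 = 52.5/525 = 0.10, a_42 = 183.75/525 = 0.35
  a_13 = 112.5/750 = 0.15, a_23 = 150/750 = 0.20, a_33 = 225/750 = 0.30, a_43 = 150/750 = 0.20
  a_14 = 180/900 = 0.20, a_24 = 0/900 = 0.00, a_34 = 360/900 = 0.40, a_44 = 135/900 = 0.15
I − A =
  [   0.55    -0.05    -0.15    -0.20]
  [  -0.25     0.60    -0.20     0.00]
  [  -0.15    -0.10     0.70    -0.40]
  [  -0.05    -0.35    -0.20     0.85]
Compute the cofactors C_ij = (−1)^(i+j)·(3×3 minor ij) of I−A; the adjugate is their transpose:
adj(I−A) = Cᵀ =
  [ 0.264000   0.112500   0.123000   0.120000]
  [ 0.158250   0.248125   0.133375   0.100000]
  [ 0.144750   0.140625   0.246375   0.150000]
  [ 0.114750   0.141875   0.120125   0.192500]
det(I−A) = Σ_j (I−A)_1j·C_1j = (0.55)(0.264000) + (-0.05)(0.158250) + (-0.15)(0.144750) + (-0.20)(0.114750) = 0.092625
(I − A)⁻¹ = adj(I−A) / det(I−A) ≈
  [   2.8502     1.2146     1.3279     1.2955]
  [   1.7085     2.6788     1.4399     1.0796]
  [   1.5628     1.5182     2.6599     1.6194]
  [   1.2389     1.5317     1.2969     2.0783]
x = (I − A)⁻¹ d = adj(I−A)·d / det(I−A), with det(I−A) = 0.092625:
  x_1 = (0.264000·190 + 0.112500·180 + 0.123000·130 + 0.120000·180) / 0.092625 = 108.00 / 0.092625 ≈ 1165.992
  x_2 = (0.158250·190 + 0.248125·180 + 0.133375·130 + 0.100000·180) / 0.092625 = 110.06875 / 0.092625 ≈ 1188.327
  x_3 = (0.144750·190 + 0.140625·180 + 0.246375·130 + 0.150000·180) / 0.092625 = 111.84375 / 0.092625 ≈ 1207.490
  x_4 = (0.114750·190 + 0.141875·180 + 0.120125·130 + 0.192500·180) / 0.092625 = 97.60625 / 0.092625 ≈ 1053.779

x_4 = 1053.779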